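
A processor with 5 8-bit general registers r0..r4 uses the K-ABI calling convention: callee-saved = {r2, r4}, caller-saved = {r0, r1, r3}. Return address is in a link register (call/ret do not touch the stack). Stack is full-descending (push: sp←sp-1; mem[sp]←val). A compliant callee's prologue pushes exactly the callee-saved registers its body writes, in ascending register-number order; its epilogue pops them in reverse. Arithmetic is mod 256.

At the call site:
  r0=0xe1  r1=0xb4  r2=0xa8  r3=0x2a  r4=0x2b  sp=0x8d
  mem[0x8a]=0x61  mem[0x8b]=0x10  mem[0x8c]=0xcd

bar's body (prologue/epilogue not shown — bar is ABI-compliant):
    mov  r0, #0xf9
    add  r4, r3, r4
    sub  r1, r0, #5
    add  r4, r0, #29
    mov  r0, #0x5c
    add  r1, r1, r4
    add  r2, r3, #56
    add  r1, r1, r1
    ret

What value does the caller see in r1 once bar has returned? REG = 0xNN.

REG = 0x14

prologue: push r2 -> mem[0x8c]=0xa8, sp=0x8c
prologue: push r4 -> mem[0x8b]=0x2b, sp=0x8b
body[0] mov  r0, #0xf9 -> r0=0xf9
body[1] add  r4, r3, r4 -> r4=0x55
body[2] sub  r1, r0, #5 -> r1=0xf4
body[3] add  r4, r0, #29 -> r4=0x16
body[4] mov  r0, #0x5c -> r0=0x5c
body[5] add  r1, r1, r4 -> r1=0x0a
body[6] add  r2, r3, #56 -> r2=0x62
body[7] add  r1, r1, r1 -> r1=0x14
epilogue: pop r4=0x2b, sp=0x8c
epilogue: pop r2=0xa8, sp=0x8d
r1 is caller-saved -> body value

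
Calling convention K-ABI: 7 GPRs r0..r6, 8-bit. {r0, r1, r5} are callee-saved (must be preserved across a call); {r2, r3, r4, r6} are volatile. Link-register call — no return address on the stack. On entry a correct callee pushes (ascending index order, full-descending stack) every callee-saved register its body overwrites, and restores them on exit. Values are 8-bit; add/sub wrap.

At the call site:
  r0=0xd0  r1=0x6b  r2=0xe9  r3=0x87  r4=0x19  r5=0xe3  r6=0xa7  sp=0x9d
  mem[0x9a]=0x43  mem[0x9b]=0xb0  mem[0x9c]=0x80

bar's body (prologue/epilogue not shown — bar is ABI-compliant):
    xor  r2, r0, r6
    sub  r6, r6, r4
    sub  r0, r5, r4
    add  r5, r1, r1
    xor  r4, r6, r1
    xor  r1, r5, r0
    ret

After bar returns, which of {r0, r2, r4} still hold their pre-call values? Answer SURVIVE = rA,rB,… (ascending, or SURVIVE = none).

prologue: push r0 → mem[0x9c]=0xd0, sp=0x9c
prologue: push r1 → mem[0x9b]=0x6b, sp=0x9b
prologue: push r5 → mem[0x9a]=0xe3, sp=0x9a
body[0] xor  r2, r0, r6 → r2=0x77
body[1] sub  r6, r6, r4 → r6=0x8e
body[2] sub  r0, r5, r4 → r0=0xca
body[3] add  r5, r1, r1 → r5=0xd6
body[4] xor  r4, r6, r1 → r4=0xe5
body[5] xor  r1, r5, r0 → r1=0x1c
epilogue: pop r5=0xe3, sp=0x9b
epilogue: pop r1=0x6b, sp=0x9c
epilogue: pop r0=0xd0, sp=0x9d
r0: callee-saved, written=True
r2: caller-saved, written=True
r4: caller-saved, written=True

SURVIVE = r0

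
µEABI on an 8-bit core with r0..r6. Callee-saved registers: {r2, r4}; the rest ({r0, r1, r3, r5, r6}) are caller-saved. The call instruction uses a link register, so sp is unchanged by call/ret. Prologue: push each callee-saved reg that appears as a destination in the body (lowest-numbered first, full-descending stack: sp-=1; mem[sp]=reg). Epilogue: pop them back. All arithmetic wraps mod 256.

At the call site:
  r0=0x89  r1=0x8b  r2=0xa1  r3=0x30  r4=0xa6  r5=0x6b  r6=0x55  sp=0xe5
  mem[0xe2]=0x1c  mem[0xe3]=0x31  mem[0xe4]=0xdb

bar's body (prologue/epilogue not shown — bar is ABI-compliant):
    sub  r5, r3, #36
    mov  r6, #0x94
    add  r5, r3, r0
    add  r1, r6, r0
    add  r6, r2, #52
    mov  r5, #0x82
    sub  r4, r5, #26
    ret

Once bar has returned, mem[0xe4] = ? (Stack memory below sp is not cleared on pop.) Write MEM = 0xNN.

prologue: push r4 → mem[0xe4]=0xa6, sp=0xe4
body[0] sub  r5, r3, #36 → r5=0x0c
body[1] mov  r6, #0x94 → r6=0x94
body[2] add  r5, r3, r0 → r5=0xb9
body[3] add  r1, r6, r0 → r1=0x1d
body[4] add  r6, r2, #52 → r6=0xd5
body[5] mov  r5, #0x82 → r5=0x82
body[6] sub  r4, r5, #26 → r4=0x68
epilogue: pop r4=0xa6, sp=0xe5
prologue pushed ['r4'] at ['0xe4']

MEM = 0xa6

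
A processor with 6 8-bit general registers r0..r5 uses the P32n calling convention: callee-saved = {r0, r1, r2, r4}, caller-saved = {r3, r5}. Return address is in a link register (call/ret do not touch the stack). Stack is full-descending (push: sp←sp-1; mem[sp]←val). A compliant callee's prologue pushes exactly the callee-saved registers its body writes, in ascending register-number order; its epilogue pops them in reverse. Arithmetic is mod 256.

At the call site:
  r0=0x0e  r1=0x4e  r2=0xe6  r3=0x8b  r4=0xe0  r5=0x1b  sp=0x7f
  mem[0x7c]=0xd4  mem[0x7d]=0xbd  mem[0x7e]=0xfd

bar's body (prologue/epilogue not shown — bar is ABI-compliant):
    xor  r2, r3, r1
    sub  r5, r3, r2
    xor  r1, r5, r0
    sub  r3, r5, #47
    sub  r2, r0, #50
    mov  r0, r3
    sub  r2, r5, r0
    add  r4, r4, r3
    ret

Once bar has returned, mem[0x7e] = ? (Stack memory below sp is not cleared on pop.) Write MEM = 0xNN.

prologue: push r0 -> mem[0x7e]=0x0e, sp=0x7e
prologue: push r1 -> mem[0x7d]=0x4e, sp=0x7d
prologue: push r2 -> mem[0x7c]=0xe6, sp=0x7c
prologue: push r4 -> mem[0x7b]=0xe0, sp=0x7b
body[0] xor  r2, r3, r1 -> r2=0xc5
body[1] sub  r5, r3, r2 -> r5=0xc6
body[2] xor  r1, r5, r0 -> r1=0xc8
body[3] sub  r3, r5, #47 -> r3=0x97
body[4] sub  r2, r0, #50 -> r2=0xdc
body[5] mov  r0, r3 -> r0=0x97
body[6] sub  r2, r5, r0 -> r2=0x2f
body[7] add  r4, r4, r3 -> r4=0x77
epilogue: pop r4=0xe0, sp=0x7c
epilogue: pop r2=0xe6, sp=0x7d
epilogue: pop r1=0x4e, sp=0x7e
epilogue: pop r0=0x0e, sp=0x7f
prologue pushed ['r0', 'r1', 'r2', 'r4'] at ['0x7e', '0x7d', '0x7c', '0x7b']

MEM = 0x0e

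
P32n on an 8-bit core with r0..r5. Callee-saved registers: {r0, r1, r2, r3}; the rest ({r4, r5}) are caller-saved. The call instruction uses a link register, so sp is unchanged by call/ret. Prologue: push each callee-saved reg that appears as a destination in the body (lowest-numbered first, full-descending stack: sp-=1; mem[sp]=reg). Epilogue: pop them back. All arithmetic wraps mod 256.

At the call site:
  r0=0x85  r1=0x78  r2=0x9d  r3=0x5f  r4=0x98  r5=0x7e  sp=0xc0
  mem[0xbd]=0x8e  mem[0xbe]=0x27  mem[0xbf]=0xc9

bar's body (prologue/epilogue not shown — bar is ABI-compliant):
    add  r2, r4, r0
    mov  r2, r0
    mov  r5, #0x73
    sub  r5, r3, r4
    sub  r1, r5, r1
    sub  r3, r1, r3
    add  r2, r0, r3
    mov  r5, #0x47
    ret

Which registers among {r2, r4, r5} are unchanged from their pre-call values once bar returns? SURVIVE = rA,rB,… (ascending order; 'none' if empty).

SURVIVE = r2,r4

prologue: push r1 -> mem[0xbf]=0x78, sp=0xbf
prologue: push r2 -> mem[0xbe]=0x9d, sp=0xbe
prologue: push r3 -> mem[0xbd]=0x5f, sp=0xbd
body[0] add  r2, r4, r0 -> r2=0x1d
body[1] mov  r2, r0 -> r2=0x85
body[2] mov  r5, #0x73 -> r5=0x73
body[3] sub  r5, r3, r4 -> r5=0xc7
body[4] sub  r1, r5, r1 -> r1=0x4f
body[5] sub  r3, r1, r3 -> r3=0xf0
body[6] add  r2, r0, r3 -> r2=0x75
body[7] mov  r5, #0x47 -> r5=0x47
epilogue: pop r3=0x5f, sp=0xbe
epilogue: pop r2=0x9d, sp=0xbf
epilogue: pop r1=0x78, sp=0xc0
r2: callee-saved, written=True
r4: caller-saved, written=False
r5: caller-saved, written=True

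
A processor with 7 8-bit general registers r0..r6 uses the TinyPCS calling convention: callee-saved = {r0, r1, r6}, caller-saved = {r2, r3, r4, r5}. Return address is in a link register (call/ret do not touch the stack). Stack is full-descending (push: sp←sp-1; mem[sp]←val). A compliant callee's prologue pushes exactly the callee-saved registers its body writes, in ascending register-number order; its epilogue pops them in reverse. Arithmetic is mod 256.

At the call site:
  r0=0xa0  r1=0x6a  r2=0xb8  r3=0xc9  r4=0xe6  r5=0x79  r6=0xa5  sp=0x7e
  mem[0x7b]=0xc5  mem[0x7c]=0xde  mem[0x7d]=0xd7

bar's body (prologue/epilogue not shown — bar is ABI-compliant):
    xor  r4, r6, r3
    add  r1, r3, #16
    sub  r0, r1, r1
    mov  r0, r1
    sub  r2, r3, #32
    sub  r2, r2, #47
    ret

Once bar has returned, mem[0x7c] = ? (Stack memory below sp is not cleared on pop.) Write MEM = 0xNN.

MEM = 0x6a

prologue: push r0 -> mem[0x7d]=0xa0, sp=0x7d
prologue: push r1 -> mem[0x7c]=0x6a, sp=0x7c
body[0] xor  r4, r6, r3 -> r4=0x6c
body[1] add  r1, r3, #16 -> r1=0xd9
body[2] sub  r0, r1, r1 -> r0=0x00
body[3] mov  r0, r1 -> r0=0xd9
body[4] sub  r2, r3, #32 -> r2=0xa9
body[5] sub  r2, r2, #47 -> r2=0x7a
epilogue: pop r1=0x6a, sp=0x7d
epilogue: pop r0=0xa0, sp=0x7e
prologue pushed ['r0', 'r1'] at ['0x7d', '0x7c']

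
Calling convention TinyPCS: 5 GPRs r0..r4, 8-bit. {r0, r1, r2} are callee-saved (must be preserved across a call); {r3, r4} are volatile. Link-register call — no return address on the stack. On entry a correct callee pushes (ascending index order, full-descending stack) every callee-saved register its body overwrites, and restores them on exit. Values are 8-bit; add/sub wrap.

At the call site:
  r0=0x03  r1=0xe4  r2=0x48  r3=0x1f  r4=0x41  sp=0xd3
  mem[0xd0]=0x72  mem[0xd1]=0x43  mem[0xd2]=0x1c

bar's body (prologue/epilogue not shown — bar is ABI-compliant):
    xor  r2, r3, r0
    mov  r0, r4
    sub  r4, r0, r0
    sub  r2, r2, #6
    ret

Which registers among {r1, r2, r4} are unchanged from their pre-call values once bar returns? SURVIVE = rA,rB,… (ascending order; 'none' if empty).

SURVIVE = r1,r2

prologue: push r0 → mem[0xd2]=0x03, sp=0xd2
prologue: push r2 → mem[0xd1]=0x48, sp=0xd1
body[0] xor  r2, r3, r0 → r2=0x1c
body[1] mov  r0, r4 → r0=0x41
body[2] sub  r4, r0, r0 → r4=0x00
body[3] sub  r2, r2, #6 → r2=0x16
epilogue: pop r2=0x48, sp=0xd2
epilogue: pop r0=0x03, sp=0xd3
r1: callee-saved, written=False
r2: callee-saved, written=True
r4: caller-saved, written=True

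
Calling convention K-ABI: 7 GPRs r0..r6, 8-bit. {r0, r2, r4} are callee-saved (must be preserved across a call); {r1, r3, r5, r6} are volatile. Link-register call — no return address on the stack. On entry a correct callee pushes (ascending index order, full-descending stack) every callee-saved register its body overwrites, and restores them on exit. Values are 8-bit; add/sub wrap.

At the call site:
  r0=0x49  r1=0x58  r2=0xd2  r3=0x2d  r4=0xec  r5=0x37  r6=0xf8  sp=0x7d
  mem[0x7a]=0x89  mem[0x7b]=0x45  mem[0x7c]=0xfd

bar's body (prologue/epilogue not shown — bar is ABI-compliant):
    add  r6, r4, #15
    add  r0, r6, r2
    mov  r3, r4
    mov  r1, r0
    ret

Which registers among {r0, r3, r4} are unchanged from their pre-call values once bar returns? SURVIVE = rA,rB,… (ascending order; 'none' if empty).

SURVIVE = r0,r4

prologue: push r0 -> mem[0x7c]=0x49, sp=0x7c
body[0] add  r6, r4, #15 -> r6=0xfb
body[1] add  r0, r6, r2 -> r0=0xcd
body[2] mov  r3, r4 -> r3=0xec
body[3] mov  r1, r0 -> r1=0xcd
epilogue: pop r0=0x49, sp=0x7d
r0: callee-saved, written=True
r3: caller-saved, written=True
r4: callee-saved, written=False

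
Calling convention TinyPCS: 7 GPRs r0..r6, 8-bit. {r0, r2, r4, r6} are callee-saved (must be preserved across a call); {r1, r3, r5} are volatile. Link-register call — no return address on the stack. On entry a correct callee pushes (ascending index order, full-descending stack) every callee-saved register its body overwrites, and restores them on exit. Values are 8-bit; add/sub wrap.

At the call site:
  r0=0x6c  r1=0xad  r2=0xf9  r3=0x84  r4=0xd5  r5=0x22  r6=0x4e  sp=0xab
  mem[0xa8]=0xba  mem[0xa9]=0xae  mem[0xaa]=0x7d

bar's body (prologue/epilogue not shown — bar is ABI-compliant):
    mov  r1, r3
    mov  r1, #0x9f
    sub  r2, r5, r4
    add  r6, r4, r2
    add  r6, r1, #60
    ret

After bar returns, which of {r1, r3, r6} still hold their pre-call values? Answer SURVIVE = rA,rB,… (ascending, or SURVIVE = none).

SURVIVE = r3,r6

prologue: push r2 → mem[0xaa]=0xf9, sp=0xaa
prologue: push r6 → mem[0xa9]=0x4e, sp=0xa9
body[0] mov  r1, r3 → r1=0x84
body[1] mov  r1, #0x9f → r1=0x9f
body[2] sub  r2, r5, r4 → r2=0x4d
body[3] add  r6, r4, r2 → r6=0x22
body[4] add  r6, r1, #60 → r6=0xdb
epilogue: pop r6=0x4e, sp=0xaa
epilogue: pop r2=0xf9, sp=0xab
r1: caller-saved, written=True
r3: caller-saved, written=False
r6: callee-saved, written=True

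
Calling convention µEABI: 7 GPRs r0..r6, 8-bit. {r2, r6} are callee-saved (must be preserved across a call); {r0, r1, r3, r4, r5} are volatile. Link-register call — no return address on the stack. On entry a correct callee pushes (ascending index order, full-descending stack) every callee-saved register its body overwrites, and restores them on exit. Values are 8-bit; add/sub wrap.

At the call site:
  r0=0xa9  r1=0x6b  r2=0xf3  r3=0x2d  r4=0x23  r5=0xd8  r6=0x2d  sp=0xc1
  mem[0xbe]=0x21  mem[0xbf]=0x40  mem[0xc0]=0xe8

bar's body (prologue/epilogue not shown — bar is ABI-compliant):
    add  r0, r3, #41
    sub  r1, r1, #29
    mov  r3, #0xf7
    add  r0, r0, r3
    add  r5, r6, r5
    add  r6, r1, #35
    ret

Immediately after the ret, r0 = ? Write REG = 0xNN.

prologue: push r6 -> mem[0xc0]=0x2d, sp=0xc0
body[0] add  r0, r3, #41 -> r0=0x56
body[1] sub  r1, r1, #29 -> r1=0x4e
body[2] mov  r3, #0xf7 -> r3=0xf7
body[3] add  r0, r0, r3 -> r0=0x4d
body[4] add  r5, r6, r5 -> r5=0x05
body[5] add  r6, r1, #35 -> r6=0x71
epilogue: pop r6=0x2d, sp=0xc1
r0 is caller-saved -> body value

REG = 0x4d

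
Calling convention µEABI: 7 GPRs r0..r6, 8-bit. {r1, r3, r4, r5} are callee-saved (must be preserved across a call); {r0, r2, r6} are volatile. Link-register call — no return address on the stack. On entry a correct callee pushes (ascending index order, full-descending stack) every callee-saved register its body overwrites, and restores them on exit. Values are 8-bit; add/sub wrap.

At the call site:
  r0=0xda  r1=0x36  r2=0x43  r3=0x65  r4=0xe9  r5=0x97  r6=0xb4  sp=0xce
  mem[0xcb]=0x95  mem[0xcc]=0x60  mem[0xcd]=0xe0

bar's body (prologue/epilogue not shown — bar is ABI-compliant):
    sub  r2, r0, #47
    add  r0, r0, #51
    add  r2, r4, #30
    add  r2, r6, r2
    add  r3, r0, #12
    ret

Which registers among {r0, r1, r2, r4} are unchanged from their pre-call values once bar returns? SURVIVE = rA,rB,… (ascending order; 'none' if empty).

SURVIVE = r1,r4

prologue: push r3 -> mem[0xcd]=0x65, sp=0xcd
body[0] sub  r2, r0, #47 -> r2=0xab
body[1] add  r0, r0, #51 -> r0=0x0d
body[2] add  r2, r4, #30 -> r2=0x07
body[3] add  r2, r6, r2 -> r2=0xbb
body[4] add  r3, r0, #12 -> r3=0x19
epilogue: pop r3=0x65, sp=0xce
r0: caller-saved, written=True
r1: callee-saved, written=False
r2: caller-saved, written=True
r4: callee-saved, written=False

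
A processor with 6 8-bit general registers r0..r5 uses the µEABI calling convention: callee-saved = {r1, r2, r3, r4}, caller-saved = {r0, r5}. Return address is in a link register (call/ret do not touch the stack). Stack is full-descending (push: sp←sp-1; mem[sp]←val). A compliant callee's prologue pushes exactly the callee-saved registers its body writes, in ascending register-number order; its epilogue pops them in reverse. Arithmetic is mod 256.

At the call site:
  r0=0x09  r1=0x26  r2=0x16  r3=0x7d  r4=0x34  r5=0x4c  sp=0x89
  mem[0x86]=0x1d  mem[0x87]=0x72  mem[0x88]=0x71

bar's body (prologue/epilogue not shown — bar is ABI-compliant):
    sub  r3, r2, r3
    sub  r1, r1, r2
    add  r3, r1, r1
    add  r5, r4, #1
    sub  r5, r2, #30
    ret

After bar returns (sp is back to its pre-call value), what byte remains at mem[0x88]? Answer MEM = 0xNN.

MEM = 0x26

prologue: push r1 -> mem[0x88]=0x26, sp=0x88
prologue: push r3 -> mem[0x87]=0x7d, sp=0x87
body[0] sub  r3, r2, r3 -> r3=0x99
body[1] sub  r1, r1, r2 -> r1=0x10
body[2] add  r3, r1, r1 -> r3=0x20
body[3] add  r5, r4, #1 -> r5=0x35
body[4] sub  r5, r2, #30 -> r5=0xf8
epilogue: pop r3=0x7d, sp=0x88
epilogue: pop r1=0x26, sp=0x89
prologue pushed ['r1', 'r3'] at ['0x88', '0x87']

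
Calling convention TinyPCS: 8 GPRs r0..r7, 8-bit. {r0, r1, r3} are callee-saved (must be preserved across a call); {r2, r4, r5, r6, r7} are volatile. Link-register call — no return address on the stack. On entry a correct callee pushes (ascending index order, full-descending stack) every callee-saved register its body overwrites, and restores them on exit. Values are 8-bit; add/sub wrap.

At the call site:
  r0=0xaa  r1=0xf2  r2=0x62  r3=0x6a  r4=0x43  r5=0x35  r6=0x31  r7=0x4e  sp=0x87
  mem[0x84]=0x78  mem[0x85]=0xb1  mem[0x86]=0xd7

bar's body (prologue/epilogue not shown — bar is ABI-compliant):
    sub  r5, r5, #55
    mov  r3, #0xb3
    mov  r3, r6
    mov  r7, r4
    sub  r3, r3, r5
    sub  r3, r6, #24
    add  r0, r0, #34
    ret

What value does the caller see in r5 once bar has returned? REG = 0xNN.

REG = 0xfe

prologue: push r0 → mem[0x86]=0xaa, sp=0x86
prologue: push r3 → mem[0x85]=0x6a, sp=0x85
body[0] sub  r5, r5, #55 → r5=0xfe
body[1] mov  r3, #0xb3 → r3=0xb3
body[2] mov  r3, r6 → r3=0x31
body[3] mov  r7, r4 → r7=0x43
body[4] sub  r3, r3, r5 → r3=0x33
body[5] sub  r3, r6, #24 → r3=0x19
body[6] add  r0, r0, #34 → r0=0xcc
epilogue: pop r3=0x6a, sp=0x86
epilogue: pop r0=0xaa, sp=0x87
r5 is caller-saved → body value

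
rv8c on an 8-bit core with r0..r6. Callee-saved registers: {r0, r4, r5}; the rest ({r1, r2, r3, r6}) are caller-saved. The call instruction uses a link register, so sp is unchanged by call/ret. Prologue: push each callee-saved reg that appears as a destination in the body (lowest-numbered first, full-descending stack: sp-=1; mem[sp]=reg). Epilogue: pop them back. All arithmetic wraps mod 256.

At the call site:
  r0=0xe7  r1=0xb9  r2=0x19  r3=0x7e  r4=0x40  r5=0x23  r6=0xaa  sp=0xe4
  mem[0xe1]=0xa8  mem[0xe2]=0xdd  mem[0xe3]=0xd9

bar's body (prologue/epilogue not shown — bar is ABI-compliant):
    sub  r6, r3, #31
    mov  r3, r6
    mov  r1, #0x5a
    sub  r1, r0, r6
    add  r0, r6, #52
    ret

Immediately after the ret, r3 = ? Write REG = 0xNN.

REG = 0x5f

prologue: push r0 -> mem[0xe3]=0xe7, sp=0xe3
body[0] sub  r6, r3, #31 -> r6=0x5f
body[1] mov  r3, r6 -> r3=0x5f
body[2] mov  r1, #0x5a -> r1=0x5a
body[3] sub  r1, r0, r6 -> r1=0x88
body[4] add  r0, r6, #52 -> r0=0x93
epilogue: pop r0=0xe7, sp=0xe4
r3 is caller-saved -> body value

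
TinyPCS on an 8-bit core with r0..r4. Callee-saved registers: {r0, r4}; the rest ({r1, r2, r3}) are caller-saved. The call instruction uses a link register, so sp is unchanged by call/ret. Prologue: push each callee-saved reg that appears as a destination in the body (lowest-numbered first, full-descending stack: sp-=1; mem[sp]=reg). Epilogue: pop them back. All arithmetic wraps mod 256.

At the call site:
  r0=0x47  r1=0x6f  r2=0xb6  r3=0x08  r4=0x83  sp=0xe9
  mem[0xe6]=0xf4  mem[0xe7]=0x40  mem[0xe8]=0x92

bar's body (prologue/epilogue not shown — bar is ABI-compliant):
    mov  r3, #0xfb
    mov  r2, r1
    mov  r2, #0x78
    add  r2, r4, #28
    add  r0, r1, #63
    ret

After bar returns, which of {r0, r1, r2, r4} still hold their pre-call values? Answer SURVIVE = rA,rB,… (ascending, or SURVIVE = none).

SURVIVE = r0,r1,r4

prologue: push r0 → mem[0xe8]=0x47, sp=0xe8
body[0] mov  r3, #0xfb → r3=0xfb
body[1] mov  r2, r1 → r2=0x6f
body[2] mov  r2, #0x78 → r2=0x78
body[3] add  r2, r4, #28 → r2=0x9f
body[4] add  r0, r1, #63 → r0=0xae
epilogue: pop r0=0x47, sp=0xe9
r0: callee-saved, written=True
r1: caller-saved, written=False
r2: caller-saved, written=True
r4: callee-saved, written=False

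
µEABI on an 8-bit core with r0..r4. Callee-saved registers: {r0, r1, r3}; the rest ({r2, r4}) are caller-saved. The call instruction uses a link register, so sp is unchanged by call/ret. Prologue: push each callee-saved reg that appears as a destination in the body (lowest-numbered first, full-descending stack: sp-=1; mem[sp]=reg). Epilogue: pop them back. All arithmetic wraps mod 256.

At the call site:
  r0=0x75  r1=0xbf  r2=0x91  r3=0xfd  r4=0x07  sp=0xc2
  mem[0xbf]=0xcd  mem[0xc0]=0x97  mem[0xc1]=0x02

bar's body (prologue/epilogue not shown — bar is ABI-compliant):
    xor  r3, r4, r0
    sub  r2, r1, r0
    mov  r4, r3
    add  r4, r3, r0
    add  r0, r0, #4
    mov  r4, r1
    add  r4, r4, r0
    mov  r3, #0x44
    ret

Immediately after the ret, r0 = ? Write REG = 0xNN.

prologue: push r0 → mem[0xc1]=0x75, sp=0xc1
prologue: push r3 → mem[0xc0]=0xfd, sp=0xc0
body[0] xor  r3, r4, r0 → r3=0x72
body[1] sub  r2, r1, r0 → r2=0x4a
body[2] mov  r4, r3 → r4=0x72
body[3] add  r4, r3, r0 → r4=0xe7
body[4] add  r0, r0, #4 → r0=0x79
body[5] mov  r4, r1 → r4=0xbf
body[6] add  r4, r4, r0 → r4=0x38
body[7] mov  r3, #0x44 → r3=0x44
epilogue: pop r3=0xfd, sp=0xc1
epilogue: pop r0=0x75, sp=0xc2
r0 is callee-saved → restored

REG = 0x75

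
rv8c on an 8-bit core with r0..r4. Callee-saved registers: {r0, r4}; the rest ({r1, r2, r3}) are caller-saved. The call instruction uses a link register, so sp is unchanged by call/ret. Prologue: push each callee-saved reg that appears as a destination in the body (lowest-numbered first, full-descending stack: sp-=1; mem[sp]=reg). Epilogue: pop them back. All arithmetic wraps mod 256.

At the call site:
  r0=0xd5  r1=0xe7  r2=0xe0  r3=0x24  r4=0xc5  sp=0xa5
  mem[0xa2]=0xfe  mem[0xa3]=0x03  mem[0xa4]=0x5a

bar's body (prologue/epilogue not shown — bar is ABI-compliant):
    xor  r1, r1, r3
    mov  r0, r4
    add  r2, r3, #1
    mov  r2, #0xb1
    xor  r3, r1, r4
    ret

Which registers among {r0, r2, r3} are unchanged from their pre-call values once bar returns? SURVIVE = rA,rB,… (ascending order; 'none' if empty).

SURVIVE = r0

prologue: push r0 → mem[0xa4]=0xd5, sp=0xa4
body[0] xor  r1, r1, r3 → r1=0xc3
body[1] mov  r0, r4 → r0=0xc5
body[2] add  r2, r3, #1 → r2=0x25
body[3] mov  r2, #0xb1 → r2=0xb1
body[4] xor  r3, r1, r4 → r3=0x06
epilogue: pop r0=0xd5, sp=0xa5
r0: callee-saved, written=True
r2: caller-saved, written=True
r3: caller-saved, written=True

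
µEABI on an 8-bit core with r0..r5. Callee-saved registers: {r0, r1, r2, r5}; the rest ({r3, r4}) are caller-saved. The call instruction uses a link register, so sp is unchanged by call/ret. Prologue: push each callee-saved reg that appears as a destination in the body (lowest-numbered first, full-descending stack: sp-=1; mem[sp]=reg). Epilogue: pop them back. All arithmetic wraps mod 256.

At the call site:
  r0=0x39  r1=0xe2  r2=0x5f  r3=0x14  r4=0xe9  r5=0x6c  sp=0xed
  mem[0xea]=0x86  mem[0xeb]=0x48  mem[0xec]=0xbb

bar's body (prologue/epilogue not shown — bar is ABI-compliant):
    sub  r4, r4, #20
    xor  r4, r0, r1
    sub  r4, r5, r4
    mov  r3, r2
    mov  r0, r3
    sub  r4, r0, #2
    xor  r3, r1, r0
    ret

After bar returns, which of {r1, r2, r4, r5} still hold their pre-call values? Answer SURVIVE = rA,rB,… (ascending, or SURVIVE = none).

SURVIVE = r1,r2,r5

prologue: push r0 → mem[0xec]=0x39, sp=0xec
body[0] sub  r4, r4, #20 → r4=0xd5
body[1] xor  r4, r0, r1 → r4=0xdb
body[2] sub  r4, r5, r4 → r4=0x91
body[3] mov  r3, r2 → r3=0x5f
body[4] mov  r0, r3 → r0=0x5f
body[5] sub  r4, r0, #2 → r4=0x5d
body[6] xor  r3, r1, r0 → r3=0xbd
epilogue: pop r0=0x39, sp=0xed
r1: callee-saved, written=False
r2: callee-saved, written=False
r4: caller-saved, written=True
r5: callee-saved, written=False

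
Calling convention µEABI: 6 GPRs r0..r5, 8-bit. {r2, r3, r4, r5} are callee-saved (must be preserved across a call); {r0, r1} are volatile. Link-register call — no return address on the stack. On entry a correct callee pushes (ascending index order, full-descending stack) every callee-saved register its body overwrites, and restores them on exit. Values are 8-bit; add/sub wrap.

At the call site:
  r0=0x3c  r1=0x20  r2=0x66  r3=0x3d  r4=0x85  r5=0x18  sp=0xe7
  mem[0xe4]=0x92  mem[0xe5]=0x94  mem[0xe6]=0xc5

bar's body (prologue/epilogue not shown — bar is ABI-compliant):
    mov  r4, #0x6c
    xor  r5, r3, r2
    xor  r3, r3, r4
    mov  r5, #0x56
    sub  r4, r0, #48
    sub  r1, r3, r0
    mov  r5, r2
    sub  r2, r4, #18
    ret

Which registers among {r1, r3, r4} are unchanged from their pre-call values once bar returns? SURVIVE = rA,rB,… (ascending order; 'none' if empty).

SURVIVE = r3,r4

prologue: push r2 -> mem[0xe6]=0x66, sp=0xe6
prologue: push r3 -> mem[0xe5]=0x3d, sp=0xe5
prologue: push r4 -> mem[0xe4]=0x85, sp=0xe4
prologue: push r5 -> mem[0xe3]=0x18, sp=0xe3
body[0] mov  r4, #0x6c -> r4=0x6c
body[1] xor  r5, r3, r2 -> r5=0x5b
body[2] xor  r3, r3, r4 -> r3=0x51
body[3] mov  r5, #0x56 -> r5=0x56
body[4] sub  r4, r0, #48 -> r4=0x0c
body[5] sub  r1, r3, r0 -> r1=0x15
body[6] mov  r5, r2 -> r5=0x66
body[7] sub  r2, r4, #18 -> r2=0xfa
epilogue: pop r5=0x18, sp=0xe4
epilogue: pop r4=0x85, sp=0xe5
epilogue: pop r3=0x3d, sp=0xe6
epilogue: pop r2=0x66, sp=0xe7
r1: caller-saved, written=True
r3: callee-saved, written=True
r4: callee-saved, written=True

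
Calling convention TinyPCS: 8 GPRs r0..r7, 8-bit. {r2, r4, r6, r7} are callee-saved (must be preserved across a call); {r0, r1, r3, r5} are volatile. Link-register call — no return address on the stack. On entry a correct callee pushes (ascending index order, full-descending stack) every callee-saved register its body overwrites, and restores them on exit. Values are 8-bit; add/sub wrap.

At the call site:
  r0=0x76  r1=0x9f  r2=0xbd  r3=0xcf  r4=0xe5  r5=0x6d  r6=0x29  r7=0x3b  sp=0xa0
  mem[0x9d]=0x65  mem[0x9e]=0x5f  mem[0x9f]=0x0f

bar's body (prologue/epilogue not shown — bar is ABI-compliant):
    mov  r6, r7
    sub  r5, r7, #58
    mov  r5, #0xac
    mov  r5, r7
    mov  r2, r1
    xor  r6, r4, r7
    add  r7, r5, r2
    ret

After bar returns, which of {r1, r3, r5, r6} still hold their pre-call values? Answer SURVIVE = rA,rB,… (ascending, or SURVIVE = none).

prologue: push r2 → mem[0x9f]=0xbd, sp=0x9f
prologue: push r6 → mem[0x9e]=0x29, sp=0x9e
prologue: push r7 → mem[0x9d]=0x3b, sp=0x9d
body[0] mov  r6, r7 → r6=0x3b
body[1] sub  r5, r7, #58 → r5=0x01
body[2] mov  r5, #0xac → r5=0xac
body[3] mov  r5, r7 → r5=0x3b
body[4] mov  r2, r1 → r2=0x9f
body[5] xor  r6, r4, r7 → r6=0xde
body[6] add  r7, r5, r2 → r7=0xda
epilogue: pop r7=0x3b, sp=0x9e
epilogue: pop r6=0x29, sp=0x9f
epilogue: pop r2=0xbd, sp=0xa0
r1: caller-saved, written=False
r3: caller-saved, written=False
r5: caller-saved, written=True
r6: callee-saved, written=True

SURVIVE = r1,r3,r6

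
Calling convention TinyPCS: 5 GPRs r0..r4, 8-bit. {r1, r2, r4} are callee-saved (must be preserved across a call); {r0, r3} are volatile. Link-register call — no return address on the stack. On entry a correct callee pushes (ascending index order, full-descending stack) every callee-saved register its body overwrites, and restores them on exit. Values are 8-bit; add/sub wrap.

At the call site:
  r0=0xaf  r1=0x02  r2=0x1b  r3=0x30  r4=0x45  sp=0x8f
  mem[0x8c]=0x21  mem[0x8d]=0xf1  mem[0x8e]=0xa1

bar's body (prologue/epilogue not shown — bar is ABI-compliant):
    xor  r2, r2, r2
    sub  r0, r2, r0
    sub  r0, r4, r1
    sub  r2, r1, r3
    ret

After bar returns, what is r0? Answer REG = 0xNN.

REG = 0x43

prologue: push r2 → mem[0x8e]=0x1b, sp=0x8e
body[0] xor  r2, r2, r2 → r2=0x00
body[1] sub  r0, r2, r0 → r0=0x51
body[2] sub  r0, r4, r1 → r0=0x43
body[3] sub  r2, r1, r3 → r2=0xd2
epilogue: pop r2=0x1b, sp=0x8f
r0 is caller-saved → body value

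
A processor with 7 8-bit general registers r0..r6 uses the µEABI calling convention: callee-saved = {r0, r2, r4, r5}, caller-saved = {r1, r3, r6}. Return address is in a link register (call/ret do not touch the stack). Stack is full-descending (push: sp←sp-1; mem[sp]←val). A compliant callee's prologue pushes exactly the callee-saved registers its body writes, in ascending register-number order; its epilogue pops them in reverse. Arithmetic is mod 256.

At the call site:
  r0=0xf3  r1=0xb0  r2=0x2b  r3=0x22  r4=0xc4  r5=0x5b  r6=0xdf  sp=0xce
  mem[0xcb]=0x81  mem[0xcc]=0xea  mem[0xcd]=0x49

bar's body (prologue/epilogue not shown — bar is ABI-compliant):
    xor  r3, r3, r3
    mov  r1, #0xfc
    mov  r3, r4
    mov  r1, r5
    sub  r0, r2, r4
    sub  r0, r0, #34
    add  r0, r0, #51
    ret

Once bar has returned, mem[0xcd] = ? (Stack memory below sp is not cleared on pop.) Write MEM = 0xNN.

prologue: push r0 → mem[0xcd]=0xf3, sp=0xcd
body[0] xor  r3, r3, r3 → r3=0x00
body[1] mov  r1, #0xfc → r1=0xfc
body[2] mov  r3, r4 → r3=0xc4
body[3] mov  r1, r5 → r1=0x5b
body[4] sub  r0, r2, r4 → r0=0x67
body[5] sub  r0, r0, #34 → r0=0x45
body[6] add  r0, r0, #51 → r0=0x78
epilogue: pop r0=0xf3, sp=0xce
prologue pushed ['r0'] at ['0xcd']

MEM = 0xf3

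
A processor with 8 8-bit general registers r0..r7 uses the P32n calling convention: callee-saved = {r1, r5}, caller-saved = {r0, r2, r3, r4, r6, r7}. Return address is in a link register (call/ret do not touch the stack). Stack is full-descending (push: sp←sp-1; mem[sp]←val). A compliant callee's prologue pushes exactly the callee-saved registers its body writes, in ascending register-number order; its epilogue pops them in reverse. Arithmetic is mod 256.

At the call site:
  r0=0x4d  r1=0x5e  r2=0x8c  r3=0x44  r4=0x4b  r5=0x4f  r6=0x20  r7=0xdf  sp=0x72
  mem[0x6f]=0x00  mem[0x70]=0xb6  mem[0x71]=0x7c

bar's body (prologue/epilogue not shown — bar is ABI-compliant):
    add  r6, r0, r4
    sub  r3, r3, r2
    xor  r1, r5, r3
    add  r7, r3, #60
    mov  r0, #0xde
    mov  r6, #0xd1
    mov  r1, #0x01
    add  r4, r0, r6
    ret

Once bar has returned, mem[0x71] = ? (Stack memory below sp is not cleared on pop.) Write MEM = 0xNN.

prologue: push r1 -> mem[0x71]=0x5e, sp=0x71
body[0] add  r6, r0, r4 -> r6=0x98
body[1] sub  r3, r3, r2 -> r3=0xb8
body[2] xor  r1, r5, r3 -> r1=0xf7
body[3] add  r7, r3, #60 -> r7=0xf4
body[4] mov  r0, #0xde -> r0=0xde
body[5] mov  r6, #0xd1 -> r6=0xd1
body[6] mov  r1, #0x01 -> r1=0x01
body[7] add  r4, r0, r6 -> r4=0xaf
epilogue: pop r1=0x5e, sp=0x72
prologue pushed ['r1'] at ['0x71']

MEM = 0x5e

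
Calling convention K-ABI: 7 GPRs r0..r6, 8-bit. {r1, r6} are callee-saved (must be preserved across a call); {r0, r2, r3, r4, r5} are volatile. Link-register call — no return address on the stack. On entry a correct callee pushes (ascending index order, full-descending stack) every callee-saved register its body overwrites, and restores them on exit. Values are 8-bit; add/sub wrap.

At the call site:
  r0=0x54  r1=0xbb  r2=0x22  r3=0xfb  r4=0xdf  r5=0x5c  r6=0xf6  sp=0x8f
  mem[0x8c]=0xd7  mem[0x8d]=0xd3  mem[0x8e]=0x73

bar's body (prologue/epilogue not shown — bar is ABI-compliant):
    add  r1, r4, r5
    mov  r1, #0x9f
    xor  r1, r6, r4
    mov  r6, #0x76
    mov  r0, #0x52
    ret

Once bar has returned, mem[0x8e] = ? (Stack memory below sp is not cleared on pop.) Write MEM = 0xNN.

prologue: push r1 → mem[0x8e]=0xbb, sp=0x8e
prologue: push r6 → mem[0x8d]=0xf6, sp=0x8d
body[0] add  r1, r4, r5 → r1=0x3b
body[1] mov  r1, #0x9f → r1=0x9f
body[2] xor  r1, r6, r4 → r1=0x29
body[3] mov  r6, #0x76 → r6=0x76
body[4] mov  r0, #0x52 → r0=0x52
epilogue: pop r6=0xf6, sp=0x8e
epilogue: pop r1=0xbb, sp=0x8f
prologue pushed ['r1', 'r6'] at ['0x8e', '0x8d']

MEM = 0xbb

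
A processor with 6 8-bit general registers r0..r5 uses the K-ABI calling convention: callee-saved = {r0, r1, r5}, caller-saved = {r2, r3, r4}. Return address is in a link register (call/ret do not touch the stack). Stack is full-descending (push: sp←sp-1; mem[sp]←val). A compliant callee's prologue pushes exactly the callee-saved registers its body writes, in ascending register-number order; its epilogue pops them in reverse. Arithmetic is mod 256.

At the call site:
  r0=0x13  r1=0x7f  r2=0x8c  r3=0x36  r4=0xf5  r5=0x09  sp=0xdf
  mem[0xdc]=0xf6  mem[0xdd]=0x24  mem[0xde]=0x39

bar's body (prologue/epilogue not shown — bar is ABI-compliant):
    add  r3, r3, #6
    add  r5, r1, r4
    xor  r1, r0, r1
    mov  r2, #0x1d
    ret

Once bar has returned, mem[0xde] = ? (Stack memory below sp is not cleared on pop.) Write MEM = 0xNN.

prologue: push r1 → mem[0xde]=0x7f, sp=0xde
prologue: push r5 → mem[0xdd]=0x09, sp=0xdd
body[0] add  r3, r3, #6 → r3=0x3c
body[1] add  r5, r1, r4 → r5=0x74
body[2] xor  r1, r0, r1 → r1=0x6c
body[3] mov  r2, #0x1d → r2=0x1d
epilogue: pop r5=0x09, sp=0xde
epilogue: pop r1=0x7f, sp=0xdf
prologue pushed ['r1', 'r5'] at ['0xde', '0xdd']

MEM = 0x7f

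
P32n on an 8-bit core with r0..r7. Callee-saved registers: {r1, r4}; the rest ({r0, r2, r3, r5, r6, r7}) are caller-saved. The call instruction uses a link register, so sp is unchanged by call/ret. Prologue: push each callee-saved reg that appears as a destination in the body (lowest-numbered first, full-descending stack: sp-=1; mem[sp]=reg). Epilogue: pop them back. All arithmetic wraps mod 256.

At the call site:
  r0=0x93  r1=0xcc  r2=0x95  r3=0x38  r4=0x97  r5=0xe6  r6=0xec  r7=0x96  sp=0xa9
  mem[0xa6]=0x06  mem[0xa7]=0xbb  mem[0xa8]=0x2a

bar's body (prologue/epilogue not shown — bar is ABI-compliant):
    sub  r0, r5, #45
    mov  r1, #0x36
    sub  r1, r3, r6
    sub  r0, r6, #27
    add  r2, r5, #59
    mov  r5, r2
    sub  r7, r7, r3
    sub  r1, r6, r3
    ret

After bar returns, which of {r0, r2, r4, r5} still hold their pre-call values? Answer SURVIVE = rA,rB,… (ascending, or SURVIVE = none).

prologue: push r1 -> mem[0xa8]=0xcc, sp=0xa8
body[0] sub  r0, r5, #45 -> r0=0xb9
body[1] mov  r1, #0x36 -> r1=0x36
body[2] sub  r1, r3, r6 -> r1=0x4c
body[3] sub  r0, r6, #27 -> r0=0xd1
body[4] add  r2, r5, #59 -> r2=0x21
body[5] mov  r5, r2 -> r5=0x21
body[6] sub  r7, r7, r3 -> r7=0x5e
body[7] sub  r1, r6, r3 -> r1=0xb4
epilogue: pop r1=0xcc, sp=0xa9
r0: caller-saved, written=True
r2: caller-saved, written=True
r4: callee-saved, written=False
r5: caller-saved, written=True

SURVIVE = r4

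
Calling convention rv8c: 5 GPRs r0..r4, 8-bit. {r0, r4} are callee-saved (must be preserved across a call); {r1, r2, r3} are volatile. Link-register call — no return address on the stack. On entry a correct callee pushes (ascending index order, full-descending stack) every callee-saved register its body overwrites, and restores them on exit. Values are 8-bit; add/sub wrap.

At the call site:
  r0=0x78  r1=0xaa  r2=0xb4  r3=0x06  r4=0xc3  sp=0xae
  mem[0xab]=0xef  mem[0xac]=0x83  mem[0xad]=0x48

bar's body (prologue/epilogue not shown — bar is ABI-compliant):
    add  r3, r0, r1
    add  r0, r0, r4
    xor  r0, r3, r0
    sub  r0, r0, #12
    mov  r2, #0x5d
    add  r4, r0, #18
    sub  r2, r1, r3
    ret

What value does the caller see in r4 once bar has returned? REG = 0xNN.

REG = 0xc3

prologue: push r0 -> mem[0xad]=0x78, sp=0xad
prologue: push r4 -> mem[0xac]=0xc3, sp=0xac
body[0] add  r3, r0, r1 -> r3=0x22
body[1] add  r0, r0, r4 -> r0=0x3b
body[2] xor  r0, r3, r0 -> r0=0x19
body[3] sub  r0, r0, #12 -> r0=0x0d
body[4] mov  r2, #0x5d -> r2=0x5d
body[5] add  r4, r0, #18 -> r4=0x1f
body[6] sub  r2, r1, r3 -> r2=0x88
epilogue: pop r4=0xc3, sp=0xad
epilogue: pop r0=0x78, sp=0xae
r4 is callee-saved -> restored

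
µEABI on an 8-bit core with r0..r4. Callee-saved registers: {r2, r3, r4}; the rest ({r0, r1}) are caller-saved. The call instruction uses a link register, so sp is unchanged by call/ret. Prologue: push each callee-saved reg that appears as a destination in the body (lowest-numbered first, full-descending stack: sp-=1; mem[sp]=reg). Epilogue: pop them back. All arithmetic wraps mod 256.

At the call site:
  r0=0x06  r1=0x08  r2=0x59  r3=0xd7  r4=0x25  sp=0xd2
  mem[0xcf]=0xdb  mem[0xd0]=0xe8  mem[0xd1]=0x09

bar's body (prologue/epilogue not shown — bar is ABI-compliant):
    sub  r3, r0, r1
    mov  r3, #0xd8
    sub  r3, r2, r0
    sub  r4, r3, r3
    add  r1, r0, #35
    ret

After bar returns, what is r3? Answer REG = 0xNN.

REG = 0xd7

prologue: push r3 -> mem[0xd1]=0xd7, sp=0xd1
prologue: push r4 -> mem[0xd0]=0x25, sp=0xd0
body[0] sub  r3, r0, r1 -> r3=0xfe
body[1] mov  r3, #0xd8 -> r3=0xd8
body[2] sub  r3, r2, r0 -> r3=0x53
body[3] sub  r4, r3, r3 -> r4=0x00
body[4] add  r1, r0, #35 -> r1=0x29
epilogue: pop r4=0x25, sp=0xd1
epilogue: pop r3=0xd7, sp=0xd2
r3 is callee-saved -> restored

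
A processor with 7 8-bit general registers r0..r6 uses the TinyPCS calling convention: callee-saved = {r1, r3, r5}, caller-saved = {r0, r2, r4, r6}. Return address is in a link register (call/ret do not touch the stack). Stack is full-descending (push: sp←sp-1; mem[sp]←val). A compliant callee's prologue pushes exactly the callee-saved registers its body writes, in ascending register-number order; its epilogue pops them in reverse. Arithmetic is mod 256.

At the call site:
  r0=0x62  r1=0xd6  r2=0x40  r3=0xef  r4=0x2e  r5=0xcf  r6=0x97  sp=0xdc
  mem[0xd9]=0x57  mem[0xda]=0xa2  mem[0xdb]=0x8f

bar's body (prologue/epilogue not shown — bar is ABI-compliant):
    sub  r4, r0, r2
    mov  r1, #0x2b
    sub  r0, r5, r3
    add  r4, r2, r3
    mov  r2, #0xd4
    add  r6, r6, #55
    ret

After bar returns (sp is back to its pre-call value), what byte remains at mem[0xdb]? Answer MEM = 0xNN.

prologue: push r1 -> mem[0xdb]=0xd6, sp=0xdb
body[0] sub  r4, r0, r2 -> r4=0x22
body[1] mov  r1, #0x2b -> r1=0x2b
body[2] sub  r0, r5, r3 -> r0=0xe0
body[3] add  r4, r2, r3 -> r4=0x2f
body[4] mov  r2, #0xd4 -> r2=0xd4
body[5] add  r6, r6, #55 -> r6=0xce
epilogue: pop r1=0xd6, sp=0xdc
prologue pushed ['r1'] at ['0xdb']

MEM = 0xd6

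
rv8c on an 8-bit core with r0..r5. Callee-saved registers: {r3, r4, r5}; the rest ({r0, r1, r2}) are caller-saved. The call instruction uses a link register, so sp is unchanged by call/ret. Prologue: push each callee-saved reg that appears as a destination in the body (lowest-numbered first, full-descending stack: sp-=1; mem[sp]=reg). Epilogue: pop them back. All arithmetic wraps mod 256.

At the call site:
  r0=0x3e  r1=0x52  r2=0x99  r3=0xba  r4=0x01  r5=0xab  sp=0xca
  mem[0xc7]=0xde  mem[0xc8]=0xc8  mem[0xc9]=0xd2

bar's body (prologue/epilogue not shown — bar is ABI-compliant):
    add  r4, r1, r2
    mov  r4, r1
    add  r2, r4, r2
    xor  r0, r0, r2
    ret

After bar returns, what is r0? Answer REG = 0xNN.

prologue: push r4 -> mem[0xc9]=0x01, sp=0xc9
body[0] add  r4, r1, r2 -> r4=0xeb
body[1] mov  r4, r1 -> r4=0x52
body[2] add  r2, r4, r2 -> r2=0xeb
body[3] xor  r0, r0, r2 -> r0=0xd5
epilogue: pop r4=0x01, sp=0xca
r0 is caller-saved -> body value

REG = 0xd5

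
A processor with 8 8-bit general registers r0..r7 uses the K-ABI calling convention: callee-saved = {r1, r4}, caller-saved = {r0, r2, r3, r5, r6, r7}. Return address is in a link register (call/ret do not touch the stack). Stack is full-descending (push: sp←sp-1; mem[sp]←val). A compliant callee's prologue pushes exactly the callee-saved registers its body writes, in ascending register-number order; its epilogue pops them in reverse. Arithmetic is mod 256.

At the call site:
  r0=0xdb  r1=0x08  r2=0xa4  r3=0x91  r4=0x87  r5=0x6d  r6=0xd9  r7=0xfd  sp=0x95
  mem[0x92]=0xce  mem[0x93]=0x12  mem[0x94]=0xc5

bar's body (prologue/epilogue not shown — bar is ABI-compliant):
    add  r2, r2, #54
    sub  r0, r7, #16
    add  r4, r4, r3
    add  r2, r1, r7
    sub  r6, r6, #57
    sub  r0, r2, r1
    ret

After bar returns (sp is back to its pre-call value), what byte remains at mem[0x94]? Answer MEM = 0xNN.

MEM = 0x87

prologue: push r4 -> mem[0x94]=0x87, sp=0x94
body[0] add  r2, r2, #54 -> r2=0xda
body[1] sub  r0, r7, #16 -> r0=0xed
body[2] add  r4, r4, r3 -> r4=0x18
body[3] add  r2, r1, r7 -> r2=0x05
body[4] sub  r6, r6, #57 -> r6=0xa0
body[5] sub  r0, r2, r1 -> r0=0xfd
epilogue: pop r4=0x87, sp=0x95
prologue pushed ['r4'] at ['0x94']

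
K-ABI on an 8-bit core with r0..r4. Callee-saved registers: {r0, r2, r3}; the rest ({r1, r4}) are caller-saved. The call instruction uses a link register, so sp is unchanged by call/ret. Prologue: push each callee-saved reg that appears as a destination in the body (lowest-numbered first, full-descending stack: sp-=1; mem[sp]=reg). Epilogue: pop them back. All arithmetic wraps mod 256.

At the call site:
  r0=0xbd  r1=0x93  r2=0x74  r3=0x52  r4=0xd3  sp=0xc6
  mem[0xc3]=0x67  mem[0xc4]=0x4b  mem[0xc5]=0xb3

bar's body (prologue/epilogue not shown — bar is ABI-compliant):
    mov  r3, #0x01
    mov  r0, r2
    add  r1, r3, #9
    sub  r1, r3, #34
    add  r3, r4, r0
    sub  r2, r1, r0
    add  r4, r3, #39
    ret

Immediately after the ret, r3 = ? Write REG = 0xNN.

REG = 0x52

prologue: push r0 → mem[0xc5]=0xbd, sp=0xc5
prologue: push r2 → mem[0xc4]=0x74, sp=0xc4
prologue: push r3 → mem[0xc3]=0x52, sp=0xc3
body[0] mov  r3, #0x01 → r3=0x01
body[1] mov  r0, r2 → r0=0x74
body[2] add  r1, r3, #9 → r1=0x0a
body[3] sub  r1, r3, #34 → r1=0xdf
body[4] add  r3, r4, r0 → r3=0x47
body[5] sub  r2, r1, r0 → r2=0x6b
body[6] add  r4, r3, #39 → r4=0x6e
epilogue: pop r3=0x52, sp=0xc4
epilogue: pop r2=0x74, sp=0xc5
epilogue: pop r0=0xbd, sp=0xc6
r3 is callee-saved → restored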